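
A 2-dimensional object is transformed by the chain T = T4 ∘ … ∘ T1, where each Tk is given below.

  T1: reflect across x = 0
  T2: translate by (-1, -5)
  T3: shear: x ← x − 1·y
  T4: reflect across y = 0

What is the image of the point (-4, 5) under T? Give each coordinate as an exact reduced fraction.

T1 reflect across x = 0: (-4, 5) → (4, 5)
T2 translate by (-1, -5): (4, 5) → (3, 0)
T3 shear: x ← x − 1·y: (3, 0) → (3, 0)
T4 reflect across y = 0: (3, 0) → (3, 0)

T(p) = (3, 0)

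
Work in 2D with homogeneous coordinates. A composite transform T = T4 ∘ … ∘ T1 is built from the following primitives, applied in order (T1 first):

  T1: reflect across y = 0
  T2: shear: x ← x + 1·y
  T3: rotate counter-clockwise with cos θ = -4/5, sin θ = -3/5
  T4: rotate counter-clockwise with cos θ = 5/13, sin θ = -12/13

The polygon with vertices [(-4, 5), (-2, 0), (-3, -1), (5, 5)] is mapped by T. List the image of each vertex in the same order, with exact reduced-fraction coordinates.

T1 reflect across y = 0: (-4, 5) → (-4, -5); (-2, 0) → (-2, 0); (-3, -1) → (-3, 1); (5, 5) → (5, -5)
T2 shear: x ← x + 1·y: (-4, -5) → (-9, -5); (-2, 0) → (-2, 0); (-3, 1) → (-2, 1); (5, -5) → (0, -5)
T3 rotate counter-clockwise with cos θ = -4/5, sin θ = -3/5: (-9, -5) → (21/5, 47/5); (-2, 0) → (8/5, 6/5); (-2, 1) → (11/5, 2/5); (0, -5) → (-3, 4)
T4 rotate counter-clockwise with cos θ = 5/13, sin θ = -12/13: (21/5, 47/5) → (669/65, -17/65); (8/5, 6/5) → (112/65, -66/65); (11/5, 2/5) → (79/65, -122/65); (-3, 4) → (33/13, 56/13)

image vertices: (669/65, -17/65), (112/65, -66/65), (79/65, -122/65), (33/13, 56/13)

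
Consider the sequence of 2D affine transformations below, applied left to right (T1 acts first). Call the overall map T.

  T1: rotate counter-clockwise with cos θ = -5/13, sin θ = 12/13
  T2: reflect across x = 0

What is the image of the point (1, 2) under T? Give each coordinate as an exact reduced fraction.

T1 rotate counter-clockwise with cos θ = -5/13, sin θ = 12/13: (1, 2) → (-29/13, 2/13)
T2 reflect across x = 0: (-29/13, 2/13) → (29/13, 2/13)

T(p) = (29/13, 2/13)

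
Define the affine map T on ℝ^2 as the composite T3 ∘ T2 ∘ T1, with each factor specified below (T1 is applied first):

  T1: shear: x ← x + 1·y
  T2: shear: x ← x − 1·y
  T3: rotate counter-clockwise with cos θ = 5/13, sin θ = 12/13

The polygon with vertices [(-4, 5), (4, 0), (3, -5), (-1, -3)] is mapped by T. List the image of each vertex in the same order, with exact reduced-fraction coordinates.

image vertices: (-80/13, -23/13), (20/13, 48/13), (75/13, 11/13), (31/13, -27/13)

T1 shear: x ← x + 1·y: (-4, 5) → (1, 5); (4, 0) → (4, 0); (3, -5) → (-2, -5); (-1, -3) → (-4, -3)
T2 shear: x ← x − 1·y: (1, 5) → (-4, 5); (4, 0) → (4, 0); (-2, -5) → (3, -5); (-4, -3) → (-1, -3)
T3 rotate counter-clockwise with cos θ = 5/13, sin θ = 12/13: (-4, 5) → (-80/13, -23/13); (4, 0) → (20/13, 48/13); (3, -5) → (75/13, 11/13); (-1, -3) → (31/13, -27/13)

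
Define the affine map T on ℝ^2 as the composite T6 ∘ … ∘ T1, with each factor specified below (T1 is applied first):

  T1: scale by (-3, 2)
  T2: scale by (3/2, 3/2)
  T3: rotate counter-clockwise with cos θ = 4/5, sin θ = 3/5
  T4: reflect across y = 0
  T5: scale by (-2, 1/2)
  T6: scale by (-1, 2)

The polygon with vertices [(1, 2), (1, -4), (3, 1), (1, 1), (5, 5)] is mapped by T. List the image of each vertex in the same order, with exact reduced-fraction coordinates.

image vertices: (-72/5, -21/10), (36/5, 123/10), (-126/5, 57/10), (-54/5, 3/10), (-54, 3/2)

T1 scale by (-3, 2): (1, 2) → (-3, 4); (1, -4) → (-3, -8); (3, 1) → (-9, 2); (1, 1) → (-3, 2); (5, 5) → (-15, 10)
T2 scale by (3/2, 3/2): (-3, 4) → (-9/2, 6); (-3, -8) → (-9/2, -12); (-9, 2) → (-27/2, 3); (-3, 2) → (-9/2, 3); (-15, 10) → (-45/2, 15)
T3 rotate counter-clockwise with cos θ = 4/5, sin θ = 3/5: (-9/2, 6) → (-36/5, 21/10); (-9/2, -12) → (18/5, -123/10); (-27/2, 3) → (-63/5, -57/10); (-9/2, 3) → (-27/5, -3/10); (-45/2, 15) → (-27, -3/2)
T4 reflect across y = 0: (-36/5, 21/10) → (-36/5, -21/10); (18/5, -123/10) → (18/5, 123/10); (-63/5, -57/10) → (-63/5, 57/10); (-27/5, -3/10) → (-27/5, 3/10); (-27, -3/2) → (-27, 3/2)
T5 scale by (-2, 1/2): (-36/5, -21/10) → (72/5, -21/20); (18/5, 123/10) → (-36/5, 123/20); (-63/5, 57/10) → (126/5, 57/20); (-27/5, 3/10) → (54/5, 3/20); (-27, 3/2) → (54, 3/4)
T6 scale by (-1, 2): (72/5, -21/20) → (-72/5, -21/10); (-36/5, 123/20) → (36/5, 123/10); (126/5, 57/20) → (-126/5, 57/10); (54/5, 3/20) → (-54/5, 3/10); (54, 3/4) → (-54, 3/2)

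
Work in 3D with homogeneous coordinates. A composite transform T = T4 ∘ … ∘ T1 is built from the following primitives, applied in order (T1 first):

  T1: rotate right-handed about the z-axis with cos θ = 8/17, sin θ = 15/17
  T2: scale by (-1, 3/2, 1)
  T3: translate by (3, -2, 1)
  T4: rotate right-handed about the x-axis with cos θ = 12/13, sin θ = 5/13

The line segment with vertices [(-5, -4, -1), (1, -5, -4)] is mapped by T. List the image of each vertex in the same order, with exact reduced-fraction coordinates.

image vertices: (31/17, -2334/221, -1945/442), (-32/17, -603/221, -1939/442)

T1 rotate right-handed about the z-axis with cos θ = 8/17, sin θ = 15/17: (-5, -4, -1) → (20/17, -107/17, -1); (1, -5, -4) → (83/17, -25/17, -4)
T2 scale by (-1, 3/2, 1): (20/17, -107/17, -1) → (-20/17, -321/34, -1); (83/17, -25/17, -4) → (-83/17, -75/34, -4)
T3 translate by (3, -2, 1): (-20/17, -321/34, -1) → (31/17, -389/34, 0); (-83/17, -75/34, -4) → (-32/17, -143/34, -3)
T4 rotate right-handed about the x-axis with cos θ = 12/13, sin θ = 5/13: (31/17, -389/34, 0) → (31/17, -2334/221, -1945/442); (-32/17, -143/34, -3) → (-32/17, -603/221, -1939/442)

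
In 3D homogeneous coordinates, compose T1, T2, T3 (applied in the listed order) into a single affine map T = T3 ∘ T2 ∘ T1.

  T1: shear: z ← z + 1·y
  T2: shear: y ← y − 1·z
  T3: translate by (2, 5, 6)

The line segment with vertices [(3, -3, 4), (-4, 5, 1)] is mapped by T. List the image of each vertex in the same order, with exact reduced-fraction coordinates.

image vertices: (5, 1, 7), (-2, 4, 12)

T1 shear: z ← z + 1·y: (3, -3, 4) → (3, -3, 1); (-4, 5, 1) → (-4, 5, 6)
T2 shear: y ← y − 1·z: (3, -3, 1) → (3, -4, 1); (-4, 5, 6) → (-4, -1, 6)
T3 translate by (2, 5, 6): (3, -4, 1) → (5, 1, 7); (-4, -1, 6) → (-2, 4, 12)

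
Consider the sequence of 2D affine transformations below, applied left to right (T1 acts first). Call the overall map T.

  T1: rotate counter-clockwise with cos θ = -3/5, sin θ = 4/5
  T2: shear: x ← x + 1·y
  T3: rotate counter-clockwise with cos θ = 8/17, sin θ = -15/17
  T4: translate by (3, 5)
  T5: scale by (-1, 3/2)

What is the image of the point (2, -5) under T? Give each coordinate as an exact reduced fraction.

T1 rotate counter-clockwise with cos θ = -3/5, sin θ = 4/5: (2, -5) → (14/5, 23/5)
T2 shear: x ← x + 1·y: (14/5, 23/5) → (37/5, 23/5)
T3 rotate counter-clockwise with cos θ = 8/17, sin θ = -15/17: (37/5, 23/5) → (641/85, -371/85)
T4 translate by (3, 5): (641/85, -371/85) → (896/85, 54/85)
T5 scale by (-1, 3/2): (896/85, 54/85) → (-896/85, 81/85)

T(p) = (-896/85, 81/85)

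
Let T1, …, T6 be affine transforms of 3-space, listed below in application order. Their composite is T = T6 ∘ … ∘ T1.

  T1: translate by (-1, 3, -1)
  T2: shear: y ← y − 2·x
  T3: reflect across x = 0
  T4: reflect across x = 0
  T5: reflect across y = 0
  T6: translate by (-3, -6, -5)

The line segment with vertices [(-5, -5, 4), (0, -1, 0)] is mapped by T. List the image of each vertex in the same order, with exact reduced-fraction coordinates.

image vertices: (-9, -16, -2), (-4, -10, -6)

T1 translate by (-1, 3, -1): (-5, -5, 4) → (-6, -2, 3); (0, -1, 0) → (-1, 2, -1)
T2 shear: y ← y − 2·x: (-6, -2, 3) → (-6, 10, 3); (-1, 2, -1) → (-1, 4, -1)
T3 reflect across x = 0: (-6, 10, 3) → (6, 10, 3); (-1, 4, -1) → (1, 4, -1)
T4 reflect across x = 0: (6, 10, 3) → (-6, 10, 3); (1, 4, -1) → (-1, 4, -1)
T5 reflect across y = 0: (-6, 10, 3) → (-6, -10, 3); (-1, 4, -1) → (-1, -4, -1)
T6 translate by (-3, -6, -5): (-6, -10, 3) → (-9, -16, -2); (-1, -4, -1) → (-4, -10, -6)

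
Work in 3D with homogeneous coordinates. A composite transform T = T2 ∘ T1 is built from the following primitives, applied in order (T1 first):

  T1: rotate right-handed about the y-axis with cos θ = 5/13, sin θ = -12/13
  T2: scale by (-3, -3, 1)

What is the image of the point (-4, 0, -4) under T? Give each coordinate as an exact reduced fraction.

T1 rotate right-handed about the y-axis with cos θ = 5/13, sin θ = -12/13: (-4, 0, -4) → (28/13, 0, -68/13)
T2 scale by (-3, -3, 1): (28/13, 0, -68/13) → (-84/13, 0, -68/13)

T(p) = (-84/13, 0, -68/13)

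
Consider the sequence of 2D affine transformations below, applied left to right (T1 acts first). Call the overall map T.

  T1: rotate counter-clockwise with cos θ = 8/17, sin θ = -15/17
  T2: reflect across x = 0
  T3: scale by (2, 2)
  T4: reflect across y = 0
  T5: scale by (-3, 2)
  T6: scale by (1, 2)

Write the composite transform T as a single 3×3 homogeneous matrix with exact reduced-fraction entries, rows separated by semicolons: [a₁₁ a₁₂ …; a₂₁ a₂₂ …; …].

T = [48/17 90/17 0; 120/17 -64/17 0; 0 0 1]

T1 = [8/17 15/17 0; -15/17 8/17 0; 0 0 1]
T2·T1 = [-8/17 -15/17 0; -15/17 8/17 0; 0 0 1]
T3·…·T1 = [-16/17 -30/17 0; -30/17 16/17 0; 0 0 1]
T4·…·T1 = [-16/17 -30/17 0; 30/17 -16/17 0; 0 0 1]
T5·…·T1 = [48/17 90/17 0; 60/17 -32/17 0; 0 0 1]
T6·…·T1 = [48/17 90/17 0; 120/17 -64/17 0; 0 0 1]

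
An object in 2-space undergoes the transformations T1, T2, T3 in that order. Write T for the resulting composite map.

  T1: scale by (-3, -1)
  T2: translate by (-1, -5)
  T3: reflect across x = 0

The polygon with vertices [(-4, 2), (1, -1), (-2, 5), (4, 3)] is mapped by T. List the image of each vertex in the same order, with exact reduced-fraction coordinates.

image vertices: (-11, -7), (4, -4), (-5, -10), (13, -8)

T1 scale by (-3, -1): (-4, 2) → (12, -2); (1, -1) → (-3, 1); (-2, 5) → (6, -5); (4, 3) → (-12, -3)
T2 translate by (-1, -5): (12, -2) → (11, -7); (-3, 1) → (-4, -4); (6, -5) → (5, -10); (-12, -3) → (-13, -8)
T3 reflect across x = 0: (11, -7) → (-11, -7); (-4, -4) → (4, -4); (5, -10) → (-5, -10); (-13, -8) → (13, -8)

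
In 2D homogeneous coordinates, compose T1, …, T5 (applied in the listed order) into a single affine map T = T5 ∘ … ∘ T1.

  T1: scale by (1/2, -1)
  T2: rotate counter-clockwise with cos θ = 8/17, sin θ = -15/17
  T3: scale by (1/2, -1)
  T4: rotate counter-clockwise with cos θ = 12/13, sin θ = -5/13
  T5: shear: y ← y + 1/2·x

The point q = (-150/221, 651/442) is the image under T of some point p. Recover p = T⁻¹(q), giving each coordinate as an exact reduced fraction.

T1 = [1/2 0 0; 0 -1 0; 0 0 1]
T2·T1 = [4/17 -15/17 0; -15/34 -8/17 0; 0 0 1]
T3·…·T1 = [2/17 -15/34 0; 15/34 8/17 0; 0 0 1]
T4·…·T1 = [123/442 -50/221 0; 80/221 267/442 0; 0 0 1]
T5·…·T1 = [123/442 -50/221 0; 443/884 217/442 0; 0 0 1]
det M = 1/4; M⁻¹ = [434/221 200/221 0; -443/221 246/221 0; 0 0 1]
M⁻¹ · (-150/221, 651/442)ᵀ = (0, 3)ᵀ

p = (0, 3)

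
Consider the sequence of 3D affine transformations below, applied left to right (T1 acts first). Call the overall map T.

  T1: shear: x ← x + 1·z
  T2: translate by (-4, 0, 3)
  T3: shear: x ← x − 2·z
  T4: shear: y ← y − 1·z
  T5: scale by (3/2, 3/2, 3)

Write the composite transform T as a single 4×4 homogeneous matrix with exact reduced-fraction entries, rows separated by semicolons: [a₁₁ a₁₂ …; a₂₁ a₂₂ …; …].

T1 = [1 0 1 0; 0 1 0 0; 0 0 1 0; 0 0 0 1]
T2·T1 = [1 0 1 -4; 0 1 0 0; 0 0 1 3; 0 0 0 1]
T3·…·T1 = [1 0 -1 -10; 0 1 0 0; 0 0 1 3; 0 0 0 1]
T4·…·T1 = [1 0 -1 -10; 0 1 -1 -3; 0 0 1 3; 0 0 0 1]
T5·…·T1 = [3/2 0 -3/2 -15; 0 3/2 -3/2 -9/2; 0 0 3 9; 0 0 0 1]

T = [3/2 0 -3/2 -15; 0 3/2 -3/2 -9/2; 0 0 3 9; 0 0 0 1]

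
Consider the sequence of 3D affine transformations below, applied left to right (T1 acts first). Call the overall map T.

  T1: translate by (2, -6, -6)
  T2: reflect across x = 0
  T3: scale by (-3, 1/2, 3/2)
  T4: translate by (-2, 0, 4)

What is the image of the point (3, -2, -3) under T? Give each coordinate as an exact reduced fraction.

T1 translate by (2, -6, -6): (3, -2, -3) → (5, -8, -9)
T2 reflect across x = 0: (5, -8, -9) → (-5, -8, -9)
T3 scale by (-3, 1/2, 3/2): (-5, -8, -9) → (15, -4, -27/2)
T4 translate by (-2, 0, 4): (15, -4, -27/2) → (13, -4, -19/2)

T(p) = (13, -4, -19/2)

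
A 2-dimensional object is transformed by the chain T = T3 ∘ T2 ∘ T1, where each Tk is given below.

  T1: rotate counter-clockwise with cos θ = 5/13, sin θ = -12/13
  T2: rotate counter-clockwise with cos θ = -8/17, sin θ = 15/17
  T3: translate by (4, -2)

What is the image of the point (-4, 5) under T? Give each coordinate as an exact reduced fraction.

T1 rotate counter-clockwise with cos θ = 5/13, sin θ = -12/13: (-4, 5) → (40/13, 73/13)
T2 rotate counter-clockwise with cos θ = -8/17, sin θ = 15/17: (40/13, 73/13) → (-1415/221, 16/221)
T3 translate by (4, -2): (-1415/221, 16/221) → (-531/221, -426/221)

T(p) = (-531/221, -426/221)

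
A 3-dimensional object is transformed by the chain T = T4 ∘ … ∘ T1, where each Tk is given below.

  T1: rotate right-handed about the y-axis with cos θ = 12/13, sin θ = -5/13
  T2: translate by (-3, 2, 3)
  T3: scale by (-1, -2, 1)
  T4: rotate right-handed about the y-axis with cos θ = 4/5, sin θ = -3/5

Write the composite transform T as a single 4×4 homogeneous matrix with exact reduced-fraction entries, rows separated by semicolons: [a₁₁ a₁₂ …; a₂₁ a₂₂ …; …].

T = [-63/65 0 -16/65 3/5; 0 -2 0 -4; -16/65 0 63/65 21/5; 0 0 0 1]

T1 = [12/13 0 -5/13 0; 0 1 0 0; 5/13 0 12/13 0; 0 0 0 1]
T2·T1 = [12/13 0 -5/13 -3; 0 1 0 2; 5/13 0 12/13 3; 0 0 0 1]
T3·…·T1 = [-12/13 0 5/13 3; 0 -2 0 -4; 5/13 0 12/13 3; 0 0 0 1]
T4·…·T1 = [-63/65 0 -16/65 3/5; 0 -2 0 -4; -16/65 0 63/65 21/5; 0 0 0 1]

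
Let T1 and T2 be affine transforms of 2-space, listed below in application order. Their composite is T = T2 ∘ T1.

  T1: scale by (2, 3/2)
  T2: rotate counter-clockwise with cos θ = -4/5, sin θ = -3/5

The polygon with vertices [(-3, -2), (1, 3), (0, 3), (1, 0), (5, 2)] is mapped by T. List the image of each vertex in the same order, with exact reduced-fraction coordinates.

image vertices: (3, 6), (11/10, -24/5), (27/10, -18/5), (-8/5, -6/5), (-31/5, -42/5)

T1 scale by (2, 3/2): (-3, -2) → (-6, -3); (1, 3) → (2, 9/2); (0, 3) → (0, 9/2); (1, 0) → (2, 0); (5, 2) → (10, 3)
T2 rotate counter-clockwise with cos θ = -4/5, sin θ = -3/5: (-6, -3) → (3, 6); (2, 9/2) → (11/10, -24/5); (0, 9/2) → (27/10, -18/5); (2, 0) → (-8/5, -6/5); (10, 3) → (-31/5, -42/5)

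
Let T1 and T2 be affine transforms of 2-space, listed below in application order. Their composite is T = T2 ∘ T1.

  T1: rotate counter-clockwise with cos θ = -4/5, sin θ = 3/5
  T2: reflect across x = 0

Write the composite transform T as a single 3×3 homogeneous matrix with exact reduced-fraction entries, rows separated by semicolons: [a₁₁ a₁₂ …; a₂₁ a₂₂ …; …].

T1 = [-4/5 -3/5 0; 3/5 -4/5 0; 0 0 1]
T2·T1 = [4/5 3/5 0; 3/5 -4/5 0; 0 0 1]

T = [4/5 3/5 0; 3/5 -4/5 0; 0 0 1]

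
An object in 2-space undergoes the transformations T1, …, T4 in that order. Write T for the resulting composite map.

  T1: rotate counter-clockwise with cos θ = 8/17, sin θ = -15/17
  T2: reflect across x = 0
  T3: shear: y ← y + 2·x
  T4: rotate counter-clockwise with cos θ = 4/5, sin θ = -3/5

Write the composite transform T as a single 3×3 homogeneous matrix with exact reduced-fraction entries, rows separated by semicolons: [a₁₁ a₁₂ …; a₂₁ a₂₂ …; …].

T = [-25/17 -126/85 0; -20/17 -43/85 0; 0 0 1]

T1 = [8/17 15/17 0; -15/17 8/17 0; 0 0 1]
T2·T1 = [-8/17 -15/17 0; -15/17 8/17 0; 0 0 1]
T3·…·T1 = [-8/17 -15/17 0; -31/17 -22/17 0; 0 0 1]
T4·…·T1 = [-25/17 -126/85 0; -20/17 -43/85 0; 0 0 1]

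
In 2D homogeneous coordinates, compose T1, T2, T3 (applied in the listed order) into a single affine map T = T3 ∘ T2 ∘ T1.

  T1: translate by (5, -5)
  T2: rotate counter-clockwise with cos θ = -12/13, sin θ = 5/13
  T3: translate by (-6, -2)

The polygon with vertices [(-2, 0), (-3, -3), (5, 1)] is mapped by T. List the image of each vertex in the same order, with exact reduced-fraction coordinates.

image vertices: (-89/13, 49/13), (-62/13, 80/13), (-178/13, 72/13)

T1 translate by (5, -5): (-2, 0) → (3, -5); (-3, -3) → (2, -8); (5, 1) → (10, -4)
T2 rotate counter-clockwise with cos θ = -12/13, sin θ = 5/13: (3, -5) → (-11/13, 75/13); (2, -8) → (16/13, 106/13); (10, -4) → (-100/13, 98/13)
T3 translate by (-6, -2): (-11/13, 75/13) → (-89/13, 49/13); (16/13, 106/13) → (-62/13, 80/13); (-100/13, 98/13) → (-178/13, 72/13)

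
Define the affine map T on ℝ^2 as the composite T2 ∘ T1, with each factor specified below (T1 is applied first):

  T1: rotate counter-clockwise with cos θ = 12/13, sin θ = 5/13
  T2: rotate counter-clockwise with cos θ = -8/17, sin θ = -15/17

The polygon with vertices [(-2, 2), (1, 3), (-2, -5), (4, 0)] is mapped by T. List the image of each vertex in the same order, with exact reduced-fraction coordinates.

image vertices: (482/221, 398/221), (639/221, -283/221), (-1058/221, 545/221), (-84/221, -880/221)

T1 rotate counter-clockwise with cos θ = 12/13, sin θ = 5/13: (-2, 2) → (-34/13, 14/13); (1, 3) → (-3/13, 41/13); (-2, -5) → (1/13, -70/13); (4, 0) → (48/13, 20/13)
T2 rotate counter-clockwise with cos θ = -8/17, sin θ = -15/17: (-34/13, 14/13) → (482/221, 398/221); (-3/13, 41/13) → (639/221, -283/221); (1/13, -70/13) → (-1058/221, 545/221); (48/13, 20/13) → (-84/221, -880/221)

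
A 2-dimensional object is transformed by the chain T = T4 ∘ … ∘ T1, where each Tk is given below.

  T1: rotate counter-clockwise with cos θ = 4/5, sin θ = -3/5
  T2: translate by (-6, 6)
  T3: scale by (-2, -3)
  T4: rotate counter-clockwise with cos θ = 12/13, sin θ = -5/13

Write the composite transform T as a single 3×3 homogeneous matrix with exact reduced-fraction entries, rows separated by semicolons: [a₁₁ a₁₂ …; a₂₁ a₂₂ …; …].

T = [-51/65 -132/65 54/13; 148/65 -114/65 -276/13; 0 0 1]

T1 = [4/5 3/5 0; -3/5 4/5 0; 0 0 1]
T2·T1 = [4/5 3/5 -6; -3/5 4/5 6; 0 0 1]
T3·…·T1 = [-8/5 -6/5 12; 9/5 -12/5 -18; 0 0 1]
T4·…·T1 = [-51/65 -132/65 54/13; 148/65 -114/65 -276/13; 0 0 1]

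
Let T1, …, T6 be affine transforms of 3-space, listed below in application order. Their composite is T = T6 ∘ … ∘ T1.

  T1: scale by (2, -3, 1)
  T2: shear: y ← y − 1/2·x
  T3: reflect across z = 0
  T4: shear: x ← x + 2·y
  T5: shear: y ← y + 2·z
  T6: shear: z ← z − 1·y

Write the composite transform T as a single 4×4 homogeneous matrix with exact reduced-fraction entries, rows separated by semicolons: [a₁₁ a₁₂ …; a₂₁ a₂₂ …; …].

T = [0 -6 0 0; -1 -3 -2 0; 1 3 1 0; 0 0 0 1]

T1 = [2 0 0 0; 0 -3 0 0; 0 0 1 0; 0 0 0 1]
T2·T1 = [2 0 0 0; -1 -3 0 0; 0 0 1 0; 0 0 0 1]
T3·…·T1 = [2 0 0 0; -1 -3 0 0; 0 0 -1 0; 0 0 0 1]
T4·…·T1 = [0 -6 0 0; -1 -3 0 0; 0 0 -1 0; 0 0 0 1]
T5·…·T1 = [0 -6 0 0; -1 -3 -2 0; 0 0 -1 0; 0 0 0 1]
T6·…·T1 = [0 -6 0 0; -1 -3 -2 0; 1 3 1 0; 0 0 0 1]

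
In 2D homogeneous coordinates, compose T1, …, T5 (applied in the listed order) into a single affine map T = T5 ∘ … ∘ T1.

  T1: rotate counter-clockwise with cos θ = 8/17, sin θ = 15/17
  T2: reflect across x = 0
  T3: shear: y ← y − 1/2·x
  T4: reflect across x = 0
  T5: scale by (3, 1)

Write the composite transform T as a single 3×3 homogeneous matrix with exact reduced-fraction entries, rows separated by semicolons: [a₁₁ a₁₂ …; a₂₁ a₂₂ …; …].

T = [24/17 -45/17 0; 19/17 1/34 0; 0 0 1]

T1 = [8/17 -15/17 0; 15/17 8/17 0; 0 0 1]
T2·T1 = [-8/17 15/17 0; 15/17 8/17 0; 0 0 1]
T3·…·T1 = [-8/17 15/17 0; 19/17 1/34 0; 0 0 1]
T4·…·T1 = [8/17 -15/17 0; 19/17 1/34 0; 0 0 1]
T5·…·T1 = [24/17 -45/17 0; 19/17 1/34 0; 0 0 1]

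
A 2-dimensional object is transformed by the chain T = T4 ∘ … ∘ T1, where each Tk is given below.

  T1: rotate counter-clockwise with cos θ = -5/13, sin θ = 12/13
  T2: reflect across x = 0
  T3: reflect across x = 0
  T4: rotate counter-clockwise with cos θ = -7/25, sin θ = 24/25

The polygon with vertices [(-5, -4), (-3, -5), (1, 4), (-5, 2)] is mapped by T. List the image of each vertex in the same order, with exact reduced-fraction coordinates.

image vertices: (449/325, 2032/325), (-261/325, 1877/325), (563/325, -1216/325), (1673/325, 514/325)

T1 rotate counter-clockwise with cos θ = -5/13, sin θ = 12/13: (-5, -4) → (73/13, -40/13); (-3, -5) → (75/13, -11/13); (1, 4) → (-53/13, -8/13); (-5, 2) → (1/13, -70/13)
T2 reflect across x = 0: (73/13, -40/13) → (-73/13, -40/13); (75/13, -11/13) → (-75/13, -11/13); (-53/13, -8/13) → (53/13, -8/13); (1/13, -70/13) → (-1/13, -70/13)
T3 reflect across x = 0: (-73/13, -40/13) → (73/13, -40/13); (-75/13, -11/13) → (75/13, -11/13); (53/13, -8/13) → (-53/13, -8/13); (-1/13, -70/13) → (1/13, -70/13)
T4 rotate counter-clockwise with cos θ = -7/25, sin θ = 24/25: (73/13, -40/13) → (449/325, 2032/325); (75/13, -11/13) → (-261/325, 1877/325); (-53/13, -8/13) → (563/325, -1216/325); (1/13, -70/13) → (1673/325, 514/325)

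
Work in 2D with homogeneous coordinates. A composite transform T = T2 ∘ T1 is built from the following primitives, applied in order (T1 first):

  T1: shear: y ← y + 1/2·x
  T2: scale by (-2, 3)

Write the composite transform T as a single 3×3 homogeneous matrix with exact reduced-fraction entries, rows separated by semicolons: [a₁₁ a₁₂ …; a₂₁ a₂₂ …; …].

T = [-2 0 0; 3/2 3 0; 0 0 1]

T1 = [1 0 0; 1/2 1 0; 0 0 1]
T2·T1 = [-2 0 0; 3/2 3 0; 0 0 1]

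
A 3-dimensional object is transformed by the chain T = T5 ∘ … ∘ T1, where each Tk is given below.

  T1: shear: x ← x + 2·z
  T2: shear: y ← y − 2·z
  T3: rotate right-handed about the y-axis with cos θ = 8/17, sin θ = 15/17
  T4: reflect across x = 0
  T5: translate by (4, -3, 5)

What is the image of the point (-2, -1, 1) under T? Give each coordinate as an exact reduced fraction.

T(p) = (53/17, -6, 93/17)

T1 shear: x ← x + 2·z: (-2, -1, 1) → (0, -1, 1)
T2 shear: y ← y − 2·z: (0, -1, 1) → (0, -3, 1)
T3 rotate right-handed about the y-axis with cos θ = 8/17, sin θ = 15/17: (0, -3, 1) → (15/17, -3, 8/17)
T4 reflect across x = 0: (15/17, -3, 8/17) → (-15/17, -3, 8/17)
T5 translate by (4, -3, 5): (-15/17, -3, 8/17) → (53/17, -6, 93/17)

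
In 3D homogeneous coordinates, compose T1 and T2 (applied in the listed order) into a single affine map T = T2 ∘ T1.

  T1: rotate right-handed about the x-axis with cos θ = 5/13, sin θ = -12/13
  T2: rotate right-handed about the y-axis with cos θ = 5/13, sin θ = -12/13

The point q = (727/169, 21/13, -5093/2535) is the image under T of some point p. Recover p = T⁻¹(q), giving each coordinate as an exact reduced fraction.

p = (-1/5, 5, -1/3)

T1 = [1 0 0 0; 0 5/13 12/13 0; 0 -12/13 5/13 0; 0 0 0 1]
T2·T1 = [5/13 144/169 -60/169 0; 0 5/13 12/13 0; 12/13 -60/169 25/169 0; 0 0 0 1]
det M = 1; M⁻¹ = [5/13 0 12/13 0; 144/169 5/13 -60/169 0; -60/169 12/13 25/169 0; 0 0 0 1]
M⁻¹ · (727/169, 21/13, -5093/2535)ᵀ = (-1/5, 5, -1/3)ᵀ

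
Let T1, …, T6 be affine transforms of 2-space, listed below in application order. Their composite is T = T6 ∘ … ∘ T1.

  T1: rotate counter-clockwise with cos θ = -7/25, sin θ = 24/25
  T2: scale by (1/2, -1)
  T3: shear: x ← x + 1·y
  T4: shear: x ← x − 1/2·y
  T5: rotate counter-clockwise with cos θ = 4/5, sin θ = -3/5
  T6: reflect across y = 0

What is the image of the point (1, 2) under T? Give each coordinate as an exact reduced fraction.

T(p) = (-32/25, -23/50)

T1 rotate counter-clockwise with cos θ = -7/25, sin θ = 24/25: (1, 2) → (-11/5, 2/5)
T2 scale by (1/2, -1): (-11/5, 2/5) → (-11/10, -2/5)
T3 shear: x ← x + 1·y: (-11/10, -2/5) → (-3/2, -2/5)
T4 shear: x ← x − 1/2·y: (-3/2, -2/5) → (-13/10, -2/5)
T5 rotate counter-clockwise with cos θ = 4/5, sin θ = -3/5: (-13/10, -2/5) → (-32/25, 23/50)
T6 reflect across y = 0: (-32/25, 23/50) → (-32/25, -23/50)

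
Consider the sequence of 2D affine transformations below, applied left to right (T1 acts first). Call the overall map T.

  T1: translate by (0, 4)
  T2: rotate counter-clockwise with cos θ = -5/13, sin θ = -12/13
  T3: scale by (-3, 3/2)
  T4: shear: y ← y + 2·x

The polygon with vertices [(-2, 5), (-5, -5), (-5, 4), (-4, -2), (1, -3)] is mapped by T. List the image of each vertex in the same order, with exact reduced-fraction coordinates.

T1 translate by (0, 4): (-2, 5) → (-2, 9); (-5, -5) → (-5, -1); (-5, 4) → (-5, 8); (-4, -2) → (-4, 2); (1, -3) → (1, 1)
T2 rotate counter-clockwise with cos θ = -5/13, sin θ = -12/13: (-2, 9) → (118/13, -21/13); (-5, -1) → (1, 5); (-5, 8) → (121/13, 20/13); (-4, 2) → (44/13, 38/13); (1, 1) → (7/13, -17/13)
T3 scale by (-3, 3/2): (118/13, -21/13) → (-354/13, -63/26); (1, 5) → (-3, 15/2); (121/13, 20/13) → (-363/13, 30/13); (44/13, 38/13) → (-132/13, 57/13); (7/13, -17/13) → (-21/13, -51/26)
T4 shear: y ← y + 2·x: (-354/13, -63/26) → (-354/13, -1479/26); (-3, 15/2) → (-3, 3/2); (-363/13, 30/13) → (-363/13, -696/13); (-132/13, 57/13) → (-132/13, -207/13); (-21/13, -51/26) → (-21/13, -135/26)

image vertices: (-354/13, -1479/26), (-3, 3/2), (-363/13, -696/13), (-132/13, -207/13), (-21/13, -135/26)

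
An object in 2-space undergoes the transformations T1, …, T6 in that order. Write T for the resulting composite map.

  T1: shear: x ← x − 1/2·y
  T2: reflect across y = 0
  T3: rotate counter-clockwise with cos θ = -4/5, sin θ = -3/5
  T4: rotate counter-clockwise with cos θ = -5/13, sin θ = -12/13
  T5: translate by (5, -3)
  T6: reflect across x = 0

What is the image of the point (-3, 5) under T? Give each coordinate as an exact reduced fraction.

T1 shear: x ← x − 1/2·y: (-3, 5) → (-11/2, 5)
T2 reflect across y = 0: (-11/2, 5) → (-11/2, -5)
T3 rotate counter-clockwise with cos θ = -4/5, sin θ = -3/5: (-11/2, -5) → (7/5, 73/10)
T4 rotate counter-clockwise with cos θ = -5/13, sin θ = -12/13: (7/5, 73/10) → (31/5, -41/10)
T5 translate by (5, -3): (31/5, -41/10) → (56/5, -71/10)
T6 reflect across x = 0: (56/5, -71/10) → (-56/5, -71/10)

T(p) = (-56/5, -71/10)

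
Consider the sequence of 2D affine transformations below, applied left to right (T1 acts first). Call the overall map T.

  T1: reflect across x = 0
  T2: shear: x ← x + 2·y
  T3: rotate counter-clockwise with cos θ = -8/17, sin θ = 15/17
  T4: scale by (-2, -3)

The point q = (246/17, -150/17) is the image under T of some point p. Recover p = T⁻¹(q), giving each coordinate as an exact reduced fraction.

p = (4, 5)

T1 = [-1 0 0; 0 1 0; 0 0 1]
T2·T1 = [-1 2 0; 0 1 0; 0 0 1]
T3·…·T1 = [8/17 -31/17 0; -15/17 22/17 0; 0 0 1]
T4·…·T1 = [-16/17 62/17 0; 45/17 -66/17 0; 0 0 1]
det M = -6; M⁻¹ = [11/17 31/51 0; 15/34 8/51 0; 0 0 1]
M⁻¹ · (246/17, -150/17)ᵀ = (4, 5)ᵀ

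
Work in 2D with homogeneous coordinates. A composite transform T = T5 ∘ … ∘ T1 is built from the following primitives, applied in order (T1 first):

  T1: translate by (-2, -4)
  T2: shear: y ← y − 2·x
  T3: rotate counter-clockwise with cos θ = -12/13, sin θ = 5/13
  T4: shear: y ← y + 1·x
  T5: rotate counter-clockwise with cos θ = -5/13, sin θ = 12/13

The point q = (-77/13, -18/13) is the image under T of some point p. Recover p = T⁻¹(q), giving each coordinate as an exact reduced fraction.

T1 = [1 0 -2; 0 1 -4; 0 0 1]
T2·T1 = [1 0 -2; -2 1 0; 0 0 1]
T3·…·T1 = [-2/13 -5/13 24/13; 29/13 -12/13 -10/13; 0 0 1]
T4·…·T1 = [-2/13 -5/13 24/13; 27/13 -17/13 14/13; 0 0 1]
T5·…·T1 = [-314/169 229/169 -288/169; -159/169 25/169 218/169; 0 0 1]
det M = 1; M⁻¹ = [25/169 -229/169 2; 159/169 -314/169 4; 0 0 1]
M⁻¹ · (-77/13, -18/13)ᵀ = (3, 1)ᵀ

p = (3, 1)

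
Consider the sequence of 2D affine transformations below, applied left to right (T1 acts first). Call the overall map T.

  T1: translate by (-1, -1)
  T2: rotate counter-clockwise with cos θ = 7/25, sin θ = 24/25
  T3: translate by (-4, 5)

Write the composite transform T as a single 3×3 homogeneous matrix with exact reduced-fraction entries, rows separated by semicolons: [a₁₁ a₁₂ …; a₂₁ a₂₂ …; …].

T = [7/25 -24/25 -83/25; 24/25 7/25 94/25; 0 0 1]

T1 = [1 0 -1; 0 1 -1; 0 0 1]
T2·T1 = [7/25 -24/25 17/25; 24/25 7/25 -31/25; 0 0 1]
T3·…·T1 = [7/25 -24/25 -83/25; 24/25 7/25 94/25; 0 0 1]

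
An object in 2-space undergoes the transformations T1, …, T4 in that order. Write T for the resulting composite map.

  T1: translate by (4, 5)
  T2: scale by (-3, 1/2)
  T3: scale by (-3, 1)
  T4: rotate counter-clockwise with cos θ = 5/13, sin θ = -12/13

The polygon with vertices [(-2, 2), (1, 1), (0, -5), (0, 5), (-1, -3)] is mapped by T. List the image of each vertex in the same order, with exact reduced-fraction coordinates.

T1 translate by (4, 5): (-2, 2) → (2, 7); (1, 1) → (5, 6); (0, -5) → (4, 0); (0, 5) → (4, 10); (-1, -3) → (3, 2)
T2 scale by (-3, 1/2): (2, 7) → (-6, 7/2); (5, 6) → (-15, 3); (4, 0) → (-12, 0); (4, 10) → (-12, 5); (3, 2) → (-9, 1)
T3 scale by (-3, 1): (-6, 7/2) → (18, 7/2); (-15, 3) → (45, 3); (-12, 0) → (36, 0); (-12, 5) → (36, 5); (-9, 1) → (27, 1)
T4 rotate counter-clockwise with cos θ = 5/13, sin θ = -12/13: (18, 7/2) → (132/13, -397/26); (45, 3) → (261/13, -525/13); (36, 0) → (180/13, -432/13); (36, 5) → (240/13, -407/13); (27, 1) → (147/13, -319/13)

image vertices: (132/13, -397/26), (261/13, -525/13), (180/13, -432/13), (240/13, -407/13), (147/13, -319/13)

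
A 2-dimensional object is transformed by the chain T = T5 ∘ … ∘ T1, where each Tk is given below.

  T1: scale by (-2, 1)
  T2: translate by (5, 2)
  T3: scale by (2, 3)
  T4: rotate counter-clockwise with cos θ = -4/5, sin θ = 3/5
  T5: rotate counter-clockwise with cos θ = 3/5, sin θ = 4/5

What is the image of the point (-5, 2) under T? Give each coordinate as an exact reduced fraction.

T(p) = (-636/25, -498/25)

T1 scale by (-2, 1): (-5, 2) → (10, 2)
T2 translate by (5, 2): (10, 2) → (15, 4)
T3 scale by (2, 3): (15, 4) → (30, 12)
T4 rotate counter-clockwise with cos θ = -4/5, sin θ = 3/5: (30, 12) → (-156/5, 42/5)
T5 rotate counter-clockwise with cos θ = 3/5, sin θ = 4/5: (-156/5, 42/5) → (-636/25, -498/25)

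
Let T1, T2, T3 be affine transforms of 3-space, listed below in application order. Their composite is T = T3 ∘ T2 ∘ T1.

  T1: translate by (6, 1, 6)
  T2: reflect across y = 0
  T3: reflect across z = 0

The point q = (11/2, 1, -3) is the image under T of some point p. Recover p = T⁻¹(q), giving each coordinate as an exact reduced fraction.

T1 = [1 0 0 6; 0 1 0 1; 0 0 1 6; 0 0 0 1]
T2·T1 = [1 0 0 6; 0 -1 0 -1; 0 0 1 6; 0 0 0 1]
T3·…·T1 = [1 0 0 6; 0 -1 0 -1; 0 0 -1 -6; 0 0 0 1]
det M = 1; M⁻¹ = [1 0 0 -6; 0 -1 0 -1; 0 0 -1 -6; 0 0 0 1]
M⁻¹ · (11/2, 1, -3)ᵀ = (-1/2, -2, -3)ᵀ

p = (-1/2, -2, -3)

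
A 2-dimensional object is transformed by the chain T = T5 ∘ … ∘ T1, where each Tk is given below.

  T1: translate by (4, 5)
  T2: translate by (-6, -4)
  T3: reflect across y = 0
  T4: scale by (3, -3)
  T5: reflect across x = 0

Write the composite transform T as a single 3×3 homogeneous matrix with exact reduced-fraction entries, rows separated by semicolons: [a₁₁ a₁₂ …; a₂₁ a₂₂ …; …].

T1 = [1 0 4; 0 1 5; 0 0 1]
T2·T1 = [1 0 -2; 0 1 1; 0 0 1]
T3·…·T1 = [1 0 -2; 0 -1 -1; 0 0 1]
T4·…·T1 = [3 0 -6; 0 3 3; 0 0 1]
T5·…·T1 = [-3 0 6; 0 3 3; 0 0 1]

T = [-3 0 6; 0 3 3; 0 0 1]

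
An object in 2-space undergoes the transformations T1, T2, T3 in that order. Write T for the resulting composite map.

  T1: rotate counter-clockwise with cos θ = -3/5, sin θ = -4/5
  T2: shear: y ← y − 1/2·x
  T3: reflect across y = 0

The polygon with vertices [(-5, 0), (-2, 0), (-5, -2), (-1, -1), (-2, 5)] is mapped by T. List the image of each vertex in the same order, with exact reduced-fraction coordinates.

T1 rotate counter-clockwise with cos θ = -3/5, sin θ = -4/5: (-5, 0) → (3, 4); (-2, 0) → (6/5, 8/5); (-5, -2) → (7/5, 26/5); (-1, -1) → (-1/5, 7/5); (-2, 5) → (26/5, -7/5)
T2 shear: y ← y − 1/2·x: (3, 4) → (3, 5/2); (6/5, 8/5) → (6/5, 1); (7/5, 26/5) → (7/5, 9/2); (-1/5, 7/5) → (-1/5, 3/2); (26/5, -7/5) → (26/5, -4)
T3 reflect across y = 0: (3, 5/2) → (3, -5/2); (6/5, 1) → (6/5, -1); (7/5, 9/2) → (7/5, -9/2); (-1/5, 3/2) → (-1/5, -3/2); (26/5, -4) → (26/5, 4)

image vertices: (3, -5/2), (6/5, -1), (7/5, -9/2), (-1/5, -3/2), (26/5, 4)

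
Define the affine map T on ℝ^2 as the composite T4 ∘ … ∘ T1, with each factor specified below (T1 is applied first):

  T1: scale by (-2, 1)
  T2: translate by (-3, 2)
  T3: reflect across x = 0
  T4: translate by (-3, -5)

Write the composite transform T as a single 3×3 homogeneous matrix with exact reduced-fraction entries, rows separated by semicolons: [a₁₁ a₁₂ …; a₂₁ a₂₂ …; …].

T1 = [-2 0 0; 0 1 0; 0 0 1]
T2·T1 = [-2 0 -3; 0 1 2; 0 0 1]
T3·…·T1 = [2 0 3; 0 1 2; 0 0 1]
T4·…·T1 = [2 0 0; 0 1 -3; 0 0 1]

T = [2 0 0; 0 1 -3; 0 0 1]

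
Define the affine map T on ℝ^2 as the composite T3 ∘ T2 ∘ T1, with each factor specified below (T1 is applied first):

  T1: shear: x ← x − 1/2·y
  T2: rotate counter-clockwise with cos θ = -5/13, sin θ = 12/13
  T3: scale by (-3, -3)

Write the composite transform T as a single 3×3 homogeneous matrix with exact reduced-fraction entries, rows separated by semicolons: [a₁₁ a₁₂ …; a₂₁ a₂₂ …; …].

T = [15/13 57/26 0; -36/13 33/13 0; 0 0 1]

T1 = [1 -1/2 0; 0 1 0; 0 0 1]
T2·T1 = [-5/13 -19/26 0; 12/13 -11/13 0; 0 0 1]
T3·…·T1 = [15/13 57/26 0; -36/13 33/13 0; 0 0 1]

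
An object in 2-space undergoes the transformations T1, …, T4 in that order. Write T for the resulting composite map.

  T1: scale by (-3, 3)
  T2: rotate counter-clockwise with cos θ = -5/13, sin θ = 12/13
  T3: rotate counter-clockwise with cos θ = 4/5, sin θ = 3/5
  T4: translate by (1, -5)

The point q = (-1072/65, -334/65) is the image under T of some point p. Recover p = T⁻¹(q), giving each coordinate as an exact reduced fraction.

T1 = [-3 0 0; 0 3 0; 0 0 1]
T2·T1 = [15/13 -36/13 0; -36/13 -15/13 0; 0 0 1]
T3·…·T1 = [168/65 -99/65 0; -99/65 -168/65 0; 0 0 1]
T4·…·T1 = [168/65 -99/65 1; -99/65 -168/65 -5; 0 0 1]
det M = -9; M⁻¹ = [56/195 -11/65 -17/15; -11/65 -56/195 -19/15; 0 0 1]
M⁻¹ · (-1072/65, -334/65)ᵀ = (-5, 3)ᵀ

p = (-5, 3)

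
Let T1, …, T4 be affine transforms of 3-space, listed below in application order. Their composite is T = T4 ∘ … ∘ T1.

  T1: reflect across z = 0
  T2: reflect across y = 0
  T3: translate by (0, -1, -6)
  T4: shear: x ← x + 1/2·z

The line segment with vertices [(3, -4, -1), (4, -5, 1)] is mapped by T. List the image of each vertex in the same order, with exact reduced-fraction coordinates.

image vertices: (1/2, 3, -5), (1/2, 4, -7)

T1 reflect across z = 0: (3, -4, -1) → (3, -4, 1); (4, -5, 1) → (4, -5, -1)
T2 reflect across y = 0: (3, -4, 1) → (3, 4, 1); (4, -5, -1) → (4, 5, -1)
T3 translate by (0, -1, -6): (3, 4, 1) → (3, 3, -5); (4, 5, -1) → (4, 4, -7)
T4 shear: x ← x + 1/2·z: (3, 3, -5) → (1/2, 3, -5); (4, 4, -7) → (1/2, 4, -7)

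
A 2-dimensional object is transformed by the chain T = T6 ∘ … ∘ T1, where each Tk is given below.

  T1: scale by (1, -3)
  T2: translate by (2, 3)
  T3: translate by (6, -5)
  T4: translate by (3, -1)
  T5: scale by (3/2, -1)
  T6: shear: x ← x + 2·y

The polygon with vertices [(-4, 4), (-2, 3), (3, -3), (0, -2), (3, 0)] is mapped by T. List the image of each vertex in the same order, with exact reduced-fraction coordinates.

image vertices: (81/2, 15), (75/2, 12), (9, -6), (21/2, -3), (27, 3)

T1 scale by (1, -3): (-4, 4) → (-4, -12); (-2, 3) → (-2, -9); (3, -3) → (3, 9); (0, -2) → (0, 6); (3, 0) → (3, 0)
T2 translate by (2, 3): (-4, -12) → (-2, -9); (-2, -9) → (0, -6); (3, 9) → (5, 12); (0, 6) → (2, 9); (3, 0) → (5, 3)
T3 translate by (6, -5): (-2, -9) → (4, -14); (0, -6) → (6, -11); (5, 12) → (11, 7); (2, 9) → (8, 4); (5, 3) → (11, -2)
T4 translate by (3, -1): (4, -14) → (7, -15); (6, -11) → (9, -12); (11, 7) → (14, 6); (8, 4) → (11, 3); (11, -2) → (14, -3)
T5 scale by (3/2, -1): (7, -15) → (21/2, 15); (9, -12) → (27/2, 12); (14, 6) → (21, -6); (11, 3) → (33/2, -3); (14, -3) → (21, 3)
T6 shear: x ← x + 2·y: (21/2, 15) → (81/2, 15); (27/2, 12) → (75/2, 12); (21, -6) → (9, -6); (33/2, -3) → (21/2, -3); (21, 3) → (27, 3)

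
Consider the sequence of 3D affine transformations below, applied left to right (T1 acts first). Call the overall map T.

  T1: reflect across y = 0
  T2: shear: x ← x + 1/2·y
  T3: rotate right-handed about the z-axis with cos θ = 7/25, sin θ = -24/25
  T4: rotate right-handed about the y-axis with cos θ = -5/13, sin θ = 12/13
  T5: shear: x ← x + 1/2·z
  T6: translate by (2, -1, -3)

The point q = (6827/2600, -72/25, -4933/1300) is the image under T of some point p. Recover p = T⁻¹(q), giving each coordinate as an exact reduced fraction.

p = (2, 1/5, 5/4)

T1 = [1 0 0 0; 0 -1 0 0; 0 0 1 0; 0 0 0 1]
T2·T1 = [1 -1/2 0 0; 0 -1 0 0; 0 0 1 0; 0 0 0 1]
T3·…·T1 = [7/25 -11/10 0 0; -24/25 1/5 0 0; 0 0 1 0; 0 0 0 1]
T4·…·T1 = [-7/65 11/26 12/13 0; -24/25 1/5 0 0; -84/325 66/65 -5/13 0; 0 0 0 1]
T5·…·T1 = [-77/325 121/130 19/26 0; -24/25 1/5 0 0; -84/325 66/65 -5/13 0; 0 0 0 1]
T6·…·T1 = [-77/325 121/130 19/26 2; -24/25 1/5 0 -1; -84/325 66/65 -5/13 -3; 0 0 0 1]
det M = -1; M⁻¹ = [1/13 -11/10 19/130 -53/65; 24/65 -7/25 228/325 353/325; 12/13 0 -11/13 -57/13; 0 0 0 1]
M⁻¹ · (6827/2600, -72/25, -4933/1300)ᵀ = (2, 1/5, 5/4)ᵀ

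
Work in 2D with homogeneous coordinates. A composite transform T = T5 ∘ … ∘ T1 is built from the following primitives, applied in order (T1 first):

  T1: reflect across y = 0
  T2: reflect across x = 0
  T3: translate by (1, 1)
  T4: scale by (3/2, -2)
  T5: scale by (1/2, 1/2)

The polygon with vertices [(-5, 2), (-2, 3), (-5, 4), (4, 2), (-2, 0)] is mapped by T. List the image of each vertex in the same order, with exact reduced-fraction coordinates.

image vertices: (9/2, 1), (9/4, 2), (9/2, 3), (-9/4, 1), (9/4, -1)

T1 reflect across y = 0: (-5, 2) → (-5, -2); (-2, 3) → (-2, -3); (-5, 4) → (-5, -4); (4, 2) → (4, -2); (-2, 0) → (-2, 0)
T2 reflect across x = 0: (-5, -2) → (5, -2); (-2, -3) → (2, -3); (-5, -4) → (5, -4); (4, -2) → (-4, -2); (-2, 0) → (2, 0)
T3 translate by (1, 1): (5, -2) → (6, -1); (2, -3) → (3, -2); (5, -4) → (6, -3); (-4, -2) → (-3, -1); (2, 0) → (3, 1)
T4 scale by (3/2, -2): (6, -1) → (9, 2); (3, -2) → (9/2, 4); (6, -3) → (9, 6); (-3, -1) → (-9/2, 2); (3, 1) → (9/2, -2)
T5 scale by (1/2, 1/2): (9, 2) → (9/2, 1); (9/2, 4) → (9/4, 2); (9, 6) → (9/2, 3); (-9/2, 2) → (-9/4, 1); (9/2, -2) → (9/4, -1)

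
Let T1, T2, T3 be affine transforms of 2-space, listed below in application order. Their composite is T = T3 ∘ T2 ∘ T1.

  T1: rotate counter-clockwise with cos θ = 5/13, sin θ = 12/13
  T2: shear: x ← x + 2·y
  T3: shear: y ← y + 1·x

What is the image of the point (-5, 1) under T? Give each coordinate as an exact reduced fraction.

T1 rotate counter-clockwise with cos θ = 5/13, sin θ = 12/13: (-5, 1) → (-37/13, -55/13)
T2 shear: x ← x + 2·y: (-37/13, -55/13) → (-147/13, -55/13)
T3 shear: y ← y + 1·x: (-147/13, -55/13) → (-147/13, -202/13)

T(p) = (-147/13, -202/13)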